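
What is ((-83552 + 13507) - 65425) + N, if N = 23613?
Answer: -111857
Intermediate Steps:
((-83552 + 13507) - 65425) + N = ((-83552 + 13507) - 65425) + 23613 = (-70045 - 65425) + 23613 = -135470 + 23613 = -111857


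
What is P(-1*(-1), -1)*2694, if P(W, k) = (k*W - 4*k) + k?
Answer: 5388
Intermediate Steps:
P(W, k) = -3*k + W*k (P(W, k) = (W*k - 4*k) + k = (-4*k + W*k) + k = -3*k + W*k)
P(-1*(-1), -1)*2694 = -(-3 - 1*(-1))*2694 = -(-3 + 1)*2694 = -1*(-2)*2694 = 2*2694 = 5388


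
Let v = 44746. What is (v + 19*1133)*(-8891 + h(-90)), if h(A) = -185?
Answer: -601493748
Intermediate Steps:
(v + 19*1133)*(-8891 + h(-90)) = (44746 + 19*1133)*(-8891 - 185) = (44746 + 21527)*(-9076) = 66273*(-9076) = -601493748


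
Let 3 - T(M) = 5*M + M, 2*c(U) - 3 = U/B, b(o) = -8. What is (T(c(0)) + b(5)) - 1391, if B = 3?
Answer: -1405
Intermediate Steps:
c(U) = 3/2 + U/6 (c(U) = 3/2 + (U/3)/2 = 3/2 + U/6)
T(M) = 3 - 6*M (T(M) = 3 - (5*M + M) = 3 - 6*M)
(T(c(0)) + b(5)) - 1391 = ((3 - 6*(3/2 + (⅙)*0)) - 8) - 1391 = ((3 - 6*(3/2 + 0)) - 8) - 1391 = ((3 - 6*3/2) - 8) - 1391 = ((3 - 9) - 8) - 1391 = (-6 - 8) - 1391 = -14 - 1391 = -1405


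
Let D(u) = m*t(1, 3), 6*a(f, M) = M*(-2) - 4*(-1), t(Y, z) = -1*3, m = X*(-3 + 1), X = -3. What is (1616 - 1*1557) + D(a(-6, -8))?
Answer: 41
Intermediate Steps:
m = 6 (m = -3*(-3 + 1) = -3*(-2) = 6)
t(Y, z) = -3
a(f, M) = ⅔ - M/3 (a(f, M) = (M*(-2) - 4*(-1))/6 = (-2*M + 4)/6 = (4 - 2*M)/6 = ⅔ - M/3)
D(u) = -18 (D(u) = 6*(-3) = -18)
(1616 - 1*1557) + D(a(-6, -8)) = (1616 - 1*1557) - 18 = (1616 - 1557) - 18 = 59 - 18 = 41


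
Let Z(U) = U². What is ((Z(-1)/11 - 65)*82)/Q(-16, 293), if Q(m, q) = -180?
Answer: 4879/165 ≈ 29.570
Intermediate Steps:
((Z(-1)/11 - 65)*82)/Q(-16, 293) = (((-1)²/11 - 65)*82)/(-180) = ((1*(1/11) - 65)*82)*(-1/180) = ((1/11 - 65)*82)*(-1/180) = -714/11*82*(-1/180) = -58548/11*(-1/180) = 4879/165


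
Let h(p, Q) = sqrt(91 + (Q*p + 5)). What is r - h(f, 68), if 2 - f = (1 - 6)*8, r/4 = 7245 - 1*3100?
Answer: 16580 - 6*sqrt(82) ≈ 16526.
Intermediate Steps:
r = 16580 (r = 4*(7245 - 1*3100) = 4*(7245 - 3100) = 4*4145 = 16580)
f = 42 (f = 2 - (1 - 6)*8 = 2 - (-5)*8 = 2 - 1*(-40) = 2 + 40 = 42)
h(p, Q) = sqrt(96 + Q*p) (h(p, Q) = sqrt(91 + (5 + Q*p)) = sqrt(96 + Q*p))
r - h(f, 68) = 16580 - sqrt(96 + 68*42) = 16580 - sqrt(96 + 2856) = 16580 - sqrt(2952) = 16580 - 6*sqrt(82)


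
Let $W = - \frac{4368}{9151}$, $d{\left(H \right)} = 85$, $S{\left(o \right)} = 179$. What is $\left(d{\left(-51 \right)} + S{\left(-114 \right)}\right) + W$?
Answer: $\frac{2411496}{9151} \approx 263.52$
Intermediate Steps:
$W = - \frac{4368}{9151}$ ($W = \left(-4368\right) \frac{1}{9151} = - \frac{4368}{9151} \approx -0.47732$)
$\left(d{\left(-51 \right)} + S{\left(-114 \right)}\right) + W = \left(85 + 179\right) - \frac{4368}{9151} = 264 - \frac{4368}{9151} = \frac{2411496}{9151}$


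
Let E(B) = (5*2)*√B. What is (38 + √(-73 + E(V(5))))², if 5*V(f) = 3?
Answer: (38 + I*√(73 - 2*√15))² ≈ 1378.7 + 613.93*I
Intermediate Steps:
V(f) = ⅗ (V(f) = (⅕)*3 = ⅗)
E(B) = 10*√B
(38 + √(-73 + E(V(5))))² = (38 + √(-73 + 10*√(⅗)))² = (38 + √(-73 + 10*(√15/5)))² = (38 + √(-73 + 2*√15))²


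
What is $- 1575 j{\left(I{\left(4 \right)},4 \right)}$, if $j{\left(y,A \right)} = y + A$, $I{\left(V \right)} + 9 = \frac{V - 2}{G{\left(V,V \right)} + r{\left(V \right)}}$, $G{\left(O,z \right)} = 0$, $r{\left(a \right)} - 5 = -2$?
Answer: $6825$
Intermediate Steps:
$r{\left(a \right)} = 3$ ($r{\left(a \right)} = 5 - 2 = 3$)
$I{\left(V \right)} = - \frac{29}{3} + \frac{V}{3}$ ($I{\left(V \right)} = -9 + \frac{V - 2}{0 + 3} = -9 + \frac{-2 + V}{3} = -9 + \left(-2 + V\right) \frac{1}{3} = -9 + \left(- \frac{2}{3} + \frac{V}{3}\right) = - \frac{29}{3} + \frac{V}{3}$)
$j{\left(y,A \right)} = A + y$
$- 1575 j{\left(I{\left(4 \right)},4 \right)} = - 1575 \left(4 + \left(- \frac{29}{3} + \frac{1}{3} \cdot 4\right)\right) = - 1575 \left(4 + \left(- \frac{29}{3} + \frac{4}{3}\right)\right) = - 1575 \left(4 - \frac{25}{3}\right) = \left(-1575\right) \left(- \frac{13}{3}\right) = 6825$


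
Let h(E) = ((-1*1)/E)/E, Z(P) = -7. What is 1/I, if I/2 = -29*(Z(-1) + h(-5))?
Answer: 25/10208 ≈ 0.0024491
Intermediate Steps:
h(E) = -1/E**2 (h(E) = (-1/E)/E = -1/E**2)
I = 10208/25 (I = 2*(-29*(-7 - 1/(-5)**2)) = 2*(-29*(-7 - 1*1/25)) = 2*(-29*(-7 - 1/25)) = 2*(-29*(-176/25)) = 2*(5104/25) = 10208/25 ≈ 408.32)
1/I = 1/(10208/25) = 25/10208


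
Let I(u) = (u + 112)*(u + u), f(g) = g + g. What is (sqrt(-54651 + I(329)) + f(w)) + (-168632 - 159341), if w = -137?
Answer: -328247 + sqrt(235527) ≈ -3.2776e+5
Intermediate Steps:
f(g) = 2*g
I(u) = 2*u*(112 + u) (I(u) = (112 + u)*(2*u) = 2*u*(112 + u))
(sqrt(-54651 + I(329)) + f(w)) + (-168632 - 159341) = (sqrt(-54651 + 2*329*(112 + 329)) + 2*(-137)) + (-168632 - 159341) = (sqrt(-54651 + 2*329*441) - 274) - 327973 = (sqrt(-54651 + 290178) - 274) - 327973 = (sqrt(235527) - 274) - 327973 = (-274 + sqrt(235527)) - 327973 = -328247 + sqrt(235527)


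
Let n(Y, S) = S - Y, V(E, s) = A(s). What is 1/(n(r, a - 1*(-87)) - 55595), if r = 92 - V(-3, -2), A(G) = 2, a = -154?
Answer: -1/55752 ≈ -1.7937e-5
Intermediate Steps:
V(E, s) = 2
r = 90 (r = 92 - 1*2 = 92 - 2 = 90)
1/(n(r, a - 1*(-87)) - 55595) = 1/(((-154 - 1*(-87)) - 1*90) - 55595) = 1/(((-154 + 87) - 90) - 55595) = 1/((-67 - 90) - 55595) = 1/(-157 - 55595) = 1/(-55752) = -1/55752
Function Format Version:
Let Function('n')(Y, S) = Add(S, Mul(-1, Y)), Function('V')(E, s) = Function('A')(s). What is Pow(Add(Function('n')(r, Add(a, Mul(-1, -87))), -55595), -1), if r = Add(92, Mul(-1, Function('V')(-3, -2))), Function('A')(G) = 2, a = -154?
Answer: Rational(-1, 55752) ≈ -1.7937e-5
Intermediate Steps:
Function('V')(E, s) = 2
r = 90 (r = Add(92, Mul(-1, 2)) = Add(92, -2) = 90)
Pow(Add(Function('n')(r, Add(a, Mul(-1, -87))), -55595), -1) = Pow(Add(Add(Add(-154, Mul(-1, -87)), Mul(-1, 90)), -55595), -1) = Pow(Add(Add(Add(-154, 87), -90), -55595), -1) = Pow(Add(Add(-67, -90), -55595), -1) = Pow(Add(-157, -55595), -1) = Pow(-55752, -1) = Rational(-1, 55752)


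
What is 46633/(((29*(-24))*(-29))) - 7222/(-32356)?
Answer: 413656549/163268376 ≈ 2.5336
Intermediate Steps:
46633/(((29*(-24))*(-29))) - 7222/(-32356) = 46633/((-696*(-29))) - 7222*(-1/32356) = 46633/20184 + 3611/16178 = 413656549/163268376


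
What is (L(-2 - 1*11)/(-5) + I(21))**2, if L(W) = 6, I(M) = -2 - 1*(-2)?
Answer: 36/25 ≈ 1.4400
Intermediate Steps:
I(M) = 0 (I(M) = -2 + 2 = 0)
(L(-2 - 1*11)/(-5) + I(21))**2 = (6/(-5) + 0)**2 = (6*(-1/5) + 0)**2 = (-6/5 + 0)**2 = (-6/5)**2 = 36/25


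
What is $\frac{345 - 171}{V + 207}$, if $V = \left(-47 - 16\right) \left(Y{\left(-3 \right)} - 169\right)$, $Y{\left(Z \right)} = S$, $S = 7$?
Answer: $\frac{58}{3471} \approx 0.01671$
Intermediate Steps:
$Y{\left(Z \right)} = 7$
$V = 10206$ ($V = \left(-47 - 16\right) \left(7 - 169\right) = \left(-63\right) \left(-162\right) = 10206$)
$\frac{345 - 171}{V + 207} = \frac{345 - 171}{10206 + 207} = \frac{174}{10413} = 174 \cdot \frac{1}{10413} = \frac{58}{3471}$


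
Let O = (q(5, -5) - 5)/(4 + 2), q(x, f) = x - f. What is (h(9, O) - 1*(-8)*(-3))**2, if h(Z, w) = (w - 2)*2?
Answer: 6241/9 ≈ 693.44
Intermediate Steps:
O = 5/6 (O = ((5 - 1*(-5)) - 5)/(4 + 2) = ((5 + 5) - 5)/6 = (10 - 5)*(1/6) = 5*(1/6) = 5/6 ≈ 0.83333)
h(Z, w) = -4 + 2*w (h(Z, w) = (-2 + w)*2 = -4 + 2*w)
(h(9, O) - 1*(-8)*(-3))**2 = ((-4 + 2*(5/6)) - 1*(-8)*(-3))**2 = ((-4 + 5/3) + 8*(-3))**2 = (-7/3 - 24)**2 = (-79/3)**2 = 6241/9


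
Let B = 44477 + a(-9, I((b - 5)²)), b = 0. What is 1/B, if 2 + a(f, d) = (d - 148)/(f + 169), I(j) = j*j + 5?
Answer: 80/3558241 ≈ 2.2483e-5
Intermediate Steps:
I(j) = 5 + j² (I(j) = j² + 5 = 5 + j²)
a(f, d) = -2 + (-148 + d)/(169 + f) (a(f, d) = -2 + (d - 148)/(f + 169) = -2 + (-148 + d)/(169 + f))
B = 3558241/80 (B = 44477 + (-486 + (5 + ((0 - 5)²)²) - 2*(-9))/(169 - 9) = 44477 + (-486 + (5 + ((-5)²)²) + 18)/160 = 44477 + (-486 + (5 + 25²) + 18)/160 = 44477 + (-486 + (5 + 625) + 18)/160 = 44477 + (-486 + 630 + 18)/160 = 44477 + (1/160)*162 = 44477 + 81/80 = 3558241/80 ≈ 44478.)
1/B = 1/(3558241/80) = 80/3558241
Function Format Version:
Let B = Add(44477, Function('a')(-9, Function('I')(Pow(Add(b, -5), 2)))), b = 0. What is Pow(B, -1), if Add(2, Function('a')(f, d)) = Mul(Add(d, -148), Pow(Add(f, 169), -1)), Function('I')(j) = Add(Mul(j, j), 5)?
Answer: Rational(80, 3558241) ≈ 2.2483e-5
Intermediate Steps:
Function('I')(j) = Add(5, Pow(j, 2)) (Function('I')(j) = Add(Pow(j, 2), 5) = Add(5, Pow(j, 2)))
Function('a')(f, d) = Add(-2, Mul(Pow(Add(169, f), -1), Add(-148, d))) (Function('a')(f, d) = Add(-2, Mul(Add(d, -148), Pow(Add(f, 169), -1))) = Add(-2, Mul(Add(-148, d), Pow(Add(169, f), -1))) = Add(-2, Mul(Pow(Add(169, f), -1), Add(-148, d))))
B = Rational(3558241, 80) (B = Add(44477, Mul(Pow(Add(169, -9), -1), Add(-486, Add(5, Pow(Pow(Add(0, -5), 2), 2)), Mul(-2, -9)))) = Add(44477, Mul(Pow(160, -1), Add(-486, Add(5, Pow(Pow(-5, 2), 2)), 18))) = Add(44477, Mul(Rational(1, 160), Add(-486, Add(5, Pow(25, 2)), 18))) = Add(44477, Mul(Rational(1, 160), Add(-486, Add(5, 625), 18))) = Add(44477, Mul(Rational(1, 160), Add(-486, 630, 18))) = Add(44477, Mul(Rational(1, 160), 162)) = Add(44477, Rational(81, 80)) = Rational(3558241, 80) ≈ 44478.)
Pow(B, -1) = Pow(Rational(3558241, 80), -1) = Rational(80, 3558241)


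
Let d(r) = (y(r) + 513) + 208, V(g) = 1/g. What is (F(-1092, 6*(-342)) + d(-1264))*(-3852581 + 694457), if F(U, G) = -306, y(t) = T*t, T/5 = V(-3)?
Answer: -7963736020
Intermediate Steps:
V(g) = 1/g
T = -5/3 (T = 5/(-3) = 5*(-1/3) = -5/3 ≈ -1.6667)
y(t) = -5*t/3
d(r) = 721 - 5*r/3 (d(r) = (-5*r/3 + 513) + 208 = (513 - 5*r/3) + 208 = 721 - 5*r/3)
(F(-1092, 6*(-342)) + d(-1264))*(-3852581 + 694457) = (-306 + (721 - 5/3*(-1264)))*(-3852581 + 694457) = (-306 + (721 + 6320/3))*(-3158124) = (-306 + 8483/3)*(-3158124) = (7565/3)*(-3158124) = -7963736020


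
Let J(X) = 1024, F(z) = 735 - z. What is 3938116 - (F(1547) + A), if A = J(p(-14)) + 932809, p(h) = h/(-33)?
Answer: 3005095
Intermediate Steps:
p(h) = -h/33 (p(h) = h*(-1/33) = -h/33)
A = 933833 (A = 1024 + 932809 = 933833)
3938116 - (F(1547) + A) = 3938116 - ((735 - 1*1547) + 933833) = 3938116 - ((735 - 1547) + 933833) = 3938116 - (-812 + 933833) = 3938116 - 1*933021 = 3938116 - 933021 = 3005095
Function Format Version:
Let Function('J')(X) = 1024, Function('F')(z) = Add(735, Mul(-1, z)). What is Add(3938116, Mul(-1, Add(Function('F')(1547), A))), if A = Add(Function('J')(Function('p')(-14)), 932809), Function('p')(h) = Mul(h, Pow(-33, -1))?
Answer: 3005095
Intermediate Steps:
Function('p')(h) = Mul(Rational(-1, 33), h) (Function('p')(h) = Mul(h, Rational(-1, 33)) = Mul(Rational(-1, 33), h))
A = 933833 (A = Add(1024, 932809) = 933833)
Add(3938116, Mul(-1, Add(Function('F')(1547), A))) = Add(3938116, Mul(-1, Add(Add(735, Mul(-1, 1547)), 933833))) = Add(3938116, Mul(-1, Add(Add(735, -1547), 933833))) = Add(3938116, Mul(-1, Add(-812, 933833))) = Add(3938116, Mul(-1, 933021)) = Add(3938116, -933021) = 3005095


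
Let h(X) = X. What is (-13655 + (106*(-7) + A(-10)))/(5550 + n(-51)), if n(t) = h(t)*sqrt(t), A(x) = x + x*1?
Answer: -2051650/793209 - 18853*I*sqrt(51)/793209 ≈ -2.5865 - 0.16974*I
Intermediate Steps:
A(x) = 2*x (A(x) = x + x = 2*x)
n(t) = t**(3/2) (n(t) = t*sqrt(t) = t**(3/2))
(-13655 + (106*(-7) + A(-10)))/(5550 + n(-51)) = (-13655 + (106*(-7) + 2*(-10)))/(5550 + (-51)**(3/2)) = (-13655 + (-742 - 20))/(5550 - 51*I*sqrt(51)) = (-13655 - 762)/(5550 - 51*I*sqrt(51)) = -14417/(5550 - 51*I*sqrt(51))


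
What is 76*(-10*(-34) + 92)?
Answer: 32832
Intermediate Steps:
76*(-10*(-34) + 92) = 76*(340 + 92) = 76*432 = 32832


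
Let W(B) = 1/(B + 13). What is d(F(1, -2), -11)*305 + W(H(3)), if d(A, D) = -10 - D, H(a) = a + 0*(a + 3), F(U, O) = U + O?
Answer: 4881/16 ≈ 305.06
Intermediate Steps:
F(U, O) = O + U
H(a) = a (H(a) = a + 0*(3 + a) = a + 0 = a)
W(B) = 1/(13 + B)
d(F(1, -2), -11)*305 + W(H(3)) = (-10 - 1*(-11))*305 + 1/(13 + 3) = (-10 + 11)*305 + 1/16 = 1*305 + 1/16 = 305 + 1/16 = 4881/16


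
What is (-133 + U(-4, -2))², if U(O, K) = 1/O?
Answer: 284089/16 ≈ 17756.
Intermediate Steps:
(-133 + U(-4, -2))² = (-133 + 1/(-4))² = (-133 - ¼)² = (-533/4)² = 284089/16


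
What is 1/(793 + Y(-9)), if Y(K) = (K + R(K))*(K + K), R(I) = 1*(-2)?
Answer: 1/991 ≈ 0.0010091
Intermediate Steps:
R(I) = -2
Y(K) = 2*K*(-2 + K) (Y(K) = (K - 2)*(K + K) = (-2 + K)*(2*K) = 2*K*(-2 + K))
1/(793 + Y(-9)) = 1/(793 + 2*(-9)*(-2 - 9)) = 1/(793 + 2*(-9)*(-11)) = 1/(793 + 198) = 1/991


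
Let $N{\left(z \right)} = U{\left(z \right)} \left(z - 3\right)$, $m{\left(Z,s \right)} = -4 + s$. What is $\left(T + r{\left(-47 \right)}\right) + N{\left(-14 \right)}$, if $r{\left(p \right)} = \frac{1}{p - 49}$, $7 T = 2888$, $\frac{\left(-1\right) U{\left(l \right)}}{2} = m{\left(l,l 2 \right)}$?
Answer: $- \frac{453895}{672} \approx -675.44$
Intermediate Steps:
$U{\left(l \right)} = 8 - 4 l$ ($U{\left(l \right)} = - 2 \left(-4 + l 2\right) = - 2 \left(-4 + 2 l\right) = 8 - 4 l$)
$T = \frac{2888}{7}$ ($T = \frac{1}{7} \cdot 2888 = \frac{2888}{7} \approx 412.57$)
$N{\left(z \right)} = \left(-3 + z\right) \left(8 - 4 z\right)$ ($N{\left(z \right)} = \left(8 - 4 z\right) \left(z - 3\right) = \left(8 - 4 z\right) \left(-3 + z\right) = \left(-3 + z\right) \left(8 - 4 z\right)$)
$r{\left(p \right)} = \frac{1}{-49 + p}$
$\left(T + r{\left(-47 \right)}\right) + N{\left(-14 \right)} = \left(\frac{2888}{7} + \frac{1}{-49 - 47}\right) + 4 \left(-3 - 14\right) \left(2 - -14\right) = \left(\frac{2888}{7} + \frac{1}{-96}\right) + 4 \left(-17\right) \left(2 + 14\right) = \left(\frac{2888}{7} - \frac{1}{96}\right) + 4 \left(-17\right) 16 = \frac{277241}{672} - 1088 = - \frac{453895}{672}$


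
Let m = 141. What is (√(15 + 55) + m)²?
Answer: (141 + √70)² ≈ 22310.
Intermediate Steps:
(√(15 + 55) + m)² = (√(15 + 55) + 141)² = (√70 + 141)² = (141 + √70)²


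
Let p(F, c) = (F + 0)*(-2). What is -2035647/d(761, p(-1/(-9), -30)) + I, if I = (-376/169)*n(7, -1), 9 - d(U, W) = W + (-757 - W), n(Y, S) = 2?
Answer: -344600375/129454 ≈ -2662.0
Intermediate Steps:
p(F, c) = -2*F (p(F, c) = F*(-2) = -2*F)
d(U, W) = 766 (d(U, W) = 9 - (W + (-757 - W)) = 9 - 1*(-757) = 9 + 757 = 766)
I = -752/169 (I = -376/169*2 = -752/169 ≈ -4.4497)
-2035647/d(761, p(-1/(-9), -30)) + I = -2035647/766 - 752/169 = -344600375/129454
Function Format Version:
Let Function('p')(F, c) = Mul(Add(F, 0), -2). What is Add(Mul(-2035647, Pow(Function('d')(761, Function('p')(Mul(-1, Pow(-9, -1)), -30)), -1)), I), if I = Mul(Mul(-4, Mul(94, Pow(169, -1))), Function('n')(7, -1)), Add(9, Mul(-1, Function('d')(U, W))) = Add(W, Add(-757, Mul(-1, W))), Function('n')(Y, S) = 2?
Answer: Rational(-344600375, 129454) ≈ -2662.0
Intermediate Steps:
Function('p')(F, c) = Mul(-2, F) (Function('p')(F, c) = Mul(F, -2) = Mul(-2, F))
Function('d')(U, W) = 766 (Function('d')(U, W) = Add(9, Mul(-1, Add(W, Add(-757, Mul(-1, W))))) = Add(9, Mul(-1, -757)) = Add(9, 757) = 766)
I = Rational(-752, 169) (I = Mul(Mul(-4, Mul(94, Pow(169, -1))), 2) = Mul(Mul(-4, Mul(94, Rational(1, 169))), 2) = Mul(Mul(-4, Rational(94, 169)), 2) = Mul(Rational(-376, 169), 2) = Rational(-752, 169) ≈ -4.4497)
Add(Mul(-2035647, Pow(Function('d')(761, Function('p')(Mul(-1, Pow(-9, -1)), -30)), -1)), I) = Add(Mul(-2035647, Pow(766, -1)), Rational(-752, 169)) = Add(Mul(-2035647, Rational(1, 766)), Rational(-752, 169)) = Add(Rational(-2035647, 766), Rational(-752, 169)) = Rational(-344600375, 129454)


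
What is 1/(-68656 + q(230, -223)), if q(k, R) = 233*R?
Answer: -1/120615 ≈ -8.2908e-6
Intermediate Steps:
1/(-68656 + q(230, -223)) = 1/(-68656 + 233*(-223)) = 1/(-68656 - 51959) = 1/(-120615) = -1/120615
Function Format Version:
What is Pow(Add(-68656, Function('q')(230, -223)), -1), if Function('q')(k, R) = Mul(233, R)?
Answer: Rational(-1, 120615) ≈ -8.2908e-6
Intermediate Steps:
Pow(Add(-68656, Function('q')(230, -223)), -1) = Pow(Add(-68656, Mul(233, -223)), -1) = Pow(Add(-68656, -51959), -1) = Pow(-120615, -1) = Rational(-1, 120615)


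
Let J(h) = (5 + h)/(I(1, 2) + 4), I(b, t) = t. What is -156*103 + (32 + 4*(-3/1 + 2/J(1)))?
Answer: -16040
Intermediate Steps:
J(h) = ⅚ + h/6 (J(h) = (5 + h)/(2 + 4) = (5 + h)/6 = (5 + h)*(⅙) = ⅚ + h/6)
-156*103 + (32 + 4*(-3/1 + 2/J(1))) = -156*103 + (32 + 4*(-3/1 + 2/(⅚ + (⅙)*1))) = -16068 + (32 + 4*(-3*1 + 2/(⅚ + ⅙))) = -16068 + (32 + 4*(-3 + 2/1)) = -16068 + (32 + 4*(-3 + 2*1)) = -16068 + (32 + 4*(-3 + 2)) = -16068 + (32 + 4*(-1)) = -16068 + (32 - 4) = -16068 + 28 = -16040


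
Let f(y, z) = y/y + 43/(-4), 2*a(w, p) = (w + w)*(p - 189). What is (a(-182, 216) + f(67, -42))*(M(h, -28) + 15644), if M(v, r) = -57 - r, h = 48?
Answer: -307537425/4 ≈ -7.6884e+7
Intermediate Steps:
a(w, p) = w*(-189 + p) (a(w, p) = ((w + w)*(p - 189))/2 = ((2*w)*(-189 + p))/2 = (2*w*(-189 + p))/2 = w*(-189 + p))
f(y, z) = -39/4 (f(y, z) = 1 + 43*(-¼) = 1 - 43/4 = -39/4)
(a(-182, 216) + f(67, -42))*(M(h, -28) + 15644) = (-182*(-189 + 216) - 39/4)*((-57 - 1*(-28)) + 15644) = (-182*27 - 39/4)*((-57 + 28) + 15644) = (-4914 - 39/4)*(-29 + 15644) = -19695/4*15615 = -307537425/4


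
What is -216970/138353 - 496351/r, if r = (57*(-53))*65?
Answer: 26066335853/27167686845 ≈ 0.95946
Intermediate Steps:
r = -196365 (r = -3021*65 = -196365)
-216970/138353 - 496351/r = -216970/138353 - 496351/(-196365) = -216970*1/138353 - 496351*(-1/196365) = -216970/138353 + 496351/196365 = 26066335853/27167686845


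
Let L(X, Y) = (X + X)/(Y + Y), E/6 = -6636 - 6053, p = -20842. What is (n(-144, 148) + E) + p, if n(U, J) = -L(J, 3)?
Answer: -291076/3 ≈ -97025.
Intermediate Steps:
E = -76134 (E = 6*(-6636 - 6053) = 6*(-12689) = -76134)
L(X, Y) = X/Y (L(X, Y) = (2*X)/((2*Y)) = (2*X)*(1/(2*Y)) = X/Y)
n(U, J) = -J/3
(n(-144, 148) + E) + p = (-⅓*148 - 76134) - 20842 = (-148/3 - 76134) - 20842 = -228550/3 - 20842 = -291076/3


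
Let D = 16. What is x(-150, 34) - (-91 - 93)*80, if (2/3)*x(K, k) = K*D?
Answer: 11120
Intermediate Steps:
x(K, k) = 24*K (x(K, k) = 3*(K*16)/2 = 3*(16*K)/2 = 24*K)
x(-150, 34) - (-91 - 93)*80 = 24*(-150) - (-91 - 93)*80 = -3600 - (-184)*80 = -3600 - 1*(-14720) = -3600 + 14720 = 11120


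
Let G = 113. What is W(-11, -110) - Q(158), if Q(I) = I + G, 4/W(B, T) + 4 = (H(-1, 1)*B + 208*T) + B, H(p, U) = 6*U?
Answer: -6222435/22961 ≈ -271.00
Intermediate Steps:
W(B, T) = 4/(-4 + 7*B + 208*T) (W(B, T) = 4/(-4 + (((6*1)*B + 208*T) + B)) = 4/(-4 + ((6*B + 208*T) + B)) = 4/(-4 + (7*B + 208*T)) = 4/(-4 + 7*B + 208*T))
Q(I) = 113 + I (Q(I) = I + 113 = 113 + I)
W(-11, -110) - Q(158) = 4/(-4 + 7*(-11) + 208*(-110)) - (113 + 158) = 4/(-4 - 77 - 22880) - 1*271 = 4/(-22961) - 271 = 4*(-1/22961) - 271 = -4/22961 - 271 = -6222435/22961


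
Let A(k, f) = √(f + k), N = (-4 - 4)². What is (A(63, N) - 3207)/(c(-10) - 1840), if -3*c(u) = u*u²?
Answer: 9621/4520 - 3*√127/4520 ≈ 2.1211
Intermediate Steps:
N = 64 (N = (-8)² = 64)
c(u) = -u³/3 (c(u) = -u*u²/3 = -u³/3)
(A(63, N) - 3207)/(c(-10) - 1840) = (√(64 + 63) - 3207)/(-⅓*(-10)³ - 1840) = (√127 - 3207)/(-⅓*(-1000) - 1840) = (-3207 + √127)/(1000/3 - 1840) = (-3207 + √127)/(-4520/3) = (-3207 + √127)*(-3/4520) = 9621/4520 - 3*√127/4520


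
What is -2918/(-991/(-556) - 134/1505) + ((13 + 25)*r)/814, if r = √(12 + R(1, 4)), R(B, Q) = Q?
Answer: -993673996004/576699057 ≈ -1723.0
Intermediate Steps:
r = 4 (r = √(12 + 4) = √16 = 4)
-2918/(-991/(-556) - 134/1505) + ((13 + 25)*r)/814 = -2918/(-991/(-556) - 134/1505) + ((13 + 25)*4)/814 = -2918/(-991*(-1/556) - 134*1/1505) + (38*4)*(1/814) = -2918/(991/556 - 134/1505) + 152*(1/814) = -2918/1416951/836780 + 76/407 = -2918*836780/1416951 + 76/407 = -2441724040/1416951 + 76/407 = -993673996004/576699057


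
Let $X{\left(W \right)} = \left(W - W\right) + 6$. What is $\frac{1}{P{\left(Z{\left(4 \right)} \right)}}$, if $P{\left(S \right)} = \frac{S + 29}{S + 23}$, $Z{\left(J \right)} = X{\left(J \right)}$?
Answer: $\frac{29}{35} \approx 0.82857$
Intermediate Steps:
$X{\left(W \right)} = 6$ ($X{\left(W \right)} = 0 + 6 = 6$)
$Z{\left(J \right)} = 6$
$P{\left(S \right)} = \frac{29 + S}{23 + S}$
$\frac{1}{P{\left(Z{\left(4 \right)} \right)}} = \frac{1}{\frac{1}{23 + 6} \left(29 + 6\right)} = \frac{1}{\frac{1}{29} \cdot 35} = \frac{1}{\frac{35}{29}} = \frac{29}{35}$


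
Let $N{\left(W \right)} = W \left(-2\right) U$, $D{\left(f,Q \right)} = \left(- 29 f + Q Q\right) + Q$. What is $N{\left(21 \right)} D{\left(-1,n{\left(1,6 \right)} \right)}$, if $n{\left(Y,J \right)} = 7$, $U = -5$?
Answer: $17850$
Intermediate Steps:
$D{\left(f,Q \right)} = Q + Q^{2} - 29 f$ ($D{\left(f,Q \right)} = \left(- 29 f + Q^{2}\right) + Q = \left(Q^{2} - 29 f\right) + Q = Q + Q^{2} - 29 f$)
$N{\left(W \right)} = 10 W$ ($N{\left(W \right)} = W \left(-2\right) \left(-5\right) = - 2 W \left(-5\right) = 10 W$)
$N{\left(21 \right)} D{\left(-1,n{\left(1,6 \right)} \right)} = 10 \cdot 21 \left(7 + 7^{2} - -29\right) = 210 \left(7 + 49 + 29\right) = 210 \cdot 85 = 17850$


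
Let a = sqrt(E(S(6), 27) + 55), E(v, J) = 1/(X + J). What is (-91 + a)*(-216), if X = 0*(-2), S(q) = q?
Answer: 19656 - 24*sqrt(4458) ≈ 18054.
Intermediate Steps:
X = 0
E(v, J) = 1/J (E(v, J) = 1/(0 + J) = 1/J)
a = sqrt(4458)/9 (a = sqrt(1/27 + 55) = sqrt(1486/27) = sqrt(4458)/9 ≈ 7.4187)
(-91 + a)*(-216) = (-91 + sqrt(4458)/9)*(-216) = 19656 - 24*sqrt(4458)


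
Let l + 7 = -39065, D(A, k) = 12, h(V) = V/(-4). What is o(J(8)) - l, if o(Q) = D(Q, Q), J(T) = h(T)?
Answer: 39084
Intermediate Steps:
h(V) = -V/4 (h(V) = V*(-1/4) = -V/4)
l = -39072 (l = -7 - 39065 = -39072)
J(T) = -T/4
o(Q) = 12
o(J(8)) - l = 12 - 1*(-39072) = 12 + 39072 = 39084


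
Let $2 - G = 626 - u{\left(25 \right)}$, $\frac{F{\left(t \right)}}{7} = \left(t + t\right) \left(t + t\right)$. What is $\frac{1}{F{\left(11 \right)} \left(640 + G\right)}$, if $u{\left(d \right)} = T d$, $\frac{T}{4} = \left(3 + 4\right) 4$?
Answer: $\frac{1}{9540608} \approx 1.0482 \cdot 10^{-7}$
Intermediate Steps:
$F{\left(t \right)} = 28 t^{2}$ ($F{\left(t \right)} = 7 \left(t + t\right) \left(t + t\right) = 7 \cdot 2 t 2 t = 7 \cdot 4 t^{2} = 28 t^{2}$)
$T = 112$ ($T = 4 \left(3 + 4\right) 4 = 4 \cdot 7 \cdot 4 = 4 \cdot 28 = 112$)
$u{\left(d \right)} = 112 d$
$G = 2176$ ($G = 2 - \left(626 - 112 \cdot 25\right) = 2 - \left(626 - 2800\right) = 2 - -2174 = 2 + 2174 = 2176$)
$\frac{1}{F{\left(11 \right)} \left(640 + G\right)} = \frac{1}{28 \cdot 11^{2} \left(640 + 2176\right)} = \frac{1}{28 \cdot 121 \cdot 2816} = \frac{1}{3388 \cdot 2816} = \frac{1}{9540608}$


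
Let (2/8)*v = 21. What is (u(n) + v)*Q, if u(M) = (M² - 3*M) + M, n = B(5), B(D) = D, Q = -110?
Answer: -10890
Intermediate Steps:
n = 5
v = 84 (v = 4*21 = 84)
u(M) = M² - 2*M
(u(n) + v)*Q = (5*(-2 + 5) + 84)*(-110) = (5*3 + 84)*(-110) = (15 + 84)*(-110) = 99*(-110) = -10890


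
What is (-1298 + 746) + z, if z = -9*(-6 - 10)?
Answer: -408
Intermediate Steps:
z = 144 (z = -9*(-16) = 144)
(-1298 + 746) + z = (-1298 + 746) + 144 = -552 + 144 = -408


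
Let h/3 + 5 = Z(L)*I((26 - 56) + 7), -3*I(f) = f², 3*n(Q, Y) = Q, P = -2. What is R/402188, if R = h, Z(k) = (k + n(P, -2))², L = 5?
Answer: -22384/904923 ≈ -0.024736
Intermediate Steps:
n(Q, Y) = Q/3
Z(k) = (-⅔ + k)² (Z(k) = (k + (⅓)*(-2))² = (k - ⅔)² = (-⅔ + k)²)
I(f) = -f²/3
h = -89536/9 (h = -15 + 3*(((-2 + 3*5)²/9)*(-((26 - 56) + 7)²/3)) = -15 + 3*(((-2 + 15)²/9)*(-(-30 + 7)²/3)) = -15 + 3*(((⅑)*13²)*(-⅓*(-23)²)) = -15 + 3*(((⅑)*169)*(-⅓*529)) = -15 + 3*((169/9)*(-529/3)) = -15 + 3*(-89401/27) = -15 - 89401/9 = -89536/9 ≈ -9948.4)
R = -89536/9 ≈ -9948.4
R/402188 = -89536/9/402188 = -89536/9*1/402188 = -22384/904923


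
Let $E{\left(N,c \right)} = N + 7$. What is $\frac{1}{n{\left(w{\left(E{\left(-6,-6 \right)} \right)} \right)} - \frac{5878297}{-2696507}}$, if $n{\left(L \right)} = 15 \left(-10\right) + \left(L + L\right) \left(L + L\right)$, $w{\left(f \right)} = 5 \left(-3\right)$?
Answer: $\frac{2696507}{2028258547} \approx 0.0013295$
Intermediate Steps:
$E{\left(N,c \right)} = 7 + N$
$w{\left(f \right)} = -15$
$n{\left(L \right)} = -150 + 4 L^{2}$ ($n{\left(L \right)} = -150 + 2 L 2 L = -150 + 4 L^{2}$)
$\frac{1}{n{\left(w{\left(E{\left(-6,-6 \right)} \right)} \right)} - \frac{5878297}{-2696507}} = \frac{1}{\left(-150 + 4 \left(-15\right)^{2}\right) - \frac{5878297}{-2696507}} = \frac{1}{\left(-150 + 4 \cdot 225\right) - - \frac{5878297}{2696507}} = \frac{1}{\left(-150 + 900\right) + \frac{5878297}{2696507}} = \frac{1}{750 + \frac{5878297}{2696507}} = \frac{1}{\frac{2028258547}{2696507}} = \frac{2696507}{2028258547}$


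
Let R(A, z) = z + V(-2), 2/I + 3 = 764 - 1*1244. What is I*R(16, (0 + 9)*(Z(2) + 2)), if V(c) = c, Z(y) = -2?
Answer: 4/483 ≈ 0.0082816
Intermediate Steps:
I = -2/483 (I = 2/(-3 + (764 - 1*1244)) = 2/(-3 + (764 - 1244)) = 2/(-3 - 480) = 2/(-483) = 2*(-1/483) = -2/483 ≈ -0.0041408)
R(A, z) = -2 + z (R(A, z) = z - 2 = -2 + z)
I*R(16, (0 + 9)*(Z(2) + 2)) = -2*(-2 + (0 + 9)*(-2 + 2))/483 = -2*(-2 + 9*0)/483 = -2*(-2 + 0)/483 = -2/483*(-2) = 4/483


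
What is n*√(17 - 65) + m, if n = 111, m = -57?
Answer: -57 + 444*I*√3 ≈ -57.0 + 769.03*I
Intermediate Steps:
n*√(17 - 65) + m = 111*√(17 - 65) - 57 = 111*√(-48) - 57 = 111*(4*I*√3) - 57 = 444*I*√3 - 57 = -57 + 444*I*√3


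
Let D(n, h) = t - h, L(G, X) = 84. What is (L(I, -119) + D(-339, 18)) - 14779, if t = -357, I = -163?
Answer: -15070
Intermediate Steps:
D(n, h) = -357 - h
(L(I, -119) + D(-339, 18)) - 14779 = (84 + (-357 - 1*18)) - 14779 = (84 + (-357 - 18)) - 14779 = (84 - 375) - 14779 = -291 - 14779 = -15070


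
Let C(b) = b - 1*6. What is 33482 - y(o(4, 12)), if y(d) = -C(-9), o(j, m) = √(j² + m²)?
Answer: 33467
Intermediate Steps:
C(b) = -6 + b (C(b) = b - 6 = -6 + b)
y(d) = 15 (y(d) = -(-6 - 9) = -1*(-15) = 15)
33482 - y(o(4, 12)) = 33482 - 1*15 = 33482 - 15 = 33467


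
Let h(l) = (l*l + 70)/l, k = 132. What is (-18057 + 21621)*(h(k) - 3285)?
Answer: -11235402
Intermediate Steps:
h(l) = (70 + l**2)/l (h(l) = (l**2 + 70)/l = (70 + l**2)/l)
(-18057 + 21621)*(h(k) - 3285) = (-18057 + 21621)*((132 + 70/132) - 3285) = 3564*((132 + 70*(1/132)) - 3285) = 3564*((132 + 35/66) - 3285) = 3564*(8747/66 - 3285) = 3564*(-208063/66) = -11235402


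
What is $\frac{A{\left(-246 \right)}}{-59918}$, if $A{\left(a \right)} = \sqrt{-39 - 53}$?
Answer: $- \frac{i \sqrt{23}}{29959} \approx - 0.00016008 i$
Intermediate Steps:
$A{\left(a \right)} = 2 i \sqrt{23}$ ($A{\left(a \right)} = \sqrt{-92} = 2 i \sqrt{23}$)
$\frac{A{\left(-246 \right)}}{-59918} = \frac{2 i \sqrt{23}}{-59918} = 2 i \sqrt{23} \left(- \frac{1}{59918}\right) = - \frac{i \sqrt{23}}{29959}$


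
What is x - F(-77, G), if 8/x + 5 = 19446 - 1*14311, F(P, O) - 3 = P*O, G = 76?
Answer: 15002689/2565 ≈ 5849.0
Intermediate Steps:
F(P, O) = 3 + O*P (F(P, O) = 3 + P*O = 3 + O*P)
x = 4/2565 (x = 8/(-5 + (19446 - 1*14311)) = 8/(-5 + (19446 - 14311)) = 8/(-5 + 5135) = 8/5130 = 8*(1/5130) = 4/2565 ≈ 0.0015595)
x - F(-77, G) = 4/2565 - (3 + 76*(-77)) = 4/2565 - (3 - 5852) = 4/2565 - 1*(-5849) = 4/2565 + 5849 = 15002689/2565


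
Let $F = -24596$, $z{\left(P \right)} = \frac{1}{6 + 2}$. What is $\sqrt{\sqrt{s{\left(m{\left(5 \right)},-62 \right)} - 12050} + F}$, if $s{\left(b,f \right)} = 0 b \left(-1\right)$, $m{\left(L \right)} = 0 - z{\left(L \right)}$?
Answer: $\sqrt{-24596 + 5 i \sqrt{482}} \approx 0.35 + 156.83 i$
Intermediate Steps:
$z{\left(P \right)} = \frac{1}{8}$
$m{\left(L \right)} = - \frac{1}{8}$ ($m{\left(L \right)} = 0 - \frac{1}{8} = - \frac{1}{8}$)
$s{\left(b,f \right)} = 0$ ($s{\left(b,f \right)} = 0 \left(-1\right) = 0$)
$\sqrt{\sqrt{s{\left(m{\left(5 \right)},-62 \right)} - 12050} + F} = \sqrt{\sqrt{0 - 12050} - 24596} = \sqrt{\sqrt{-12050} - 24596} = \sqrt{5 i \sqrt{482} - 24596} = \sqrt{-24596 + 5 i \sqrt{482}}$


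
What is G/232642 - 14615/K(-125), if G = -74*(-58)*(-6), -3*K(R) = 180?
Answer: 339851771/1395852 ≈ 243.47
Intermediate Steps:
K(R) = -60 (K(R) = -1/3*180 = -60)
G = -25752 (G = 4292*(-6) = -25752)
G/232642 - 14615/K(-125) = -25752/232642 - 14615/(-60) = -25752*1/232642 - 14615*(-1/60) = -12876/116321 + 2923/12 = 339851771/1395852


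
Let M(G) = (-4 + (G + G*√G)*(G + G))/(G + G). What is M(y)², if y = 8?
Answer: 9153/16 + 248*√2 ≈ 922.79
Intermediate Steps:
M(G) = (-4 + 2*G*(G + G^(3/2)))/(2*G) (M(G) = (-4 + (G + G^(3/2))*(2*G))/((2*G)) = (-4 + 2*G*(G + G^(3/2)))*(1/(2*G)) = (-4 + 2*G*(G + G^(3/2)))/(2*G))
M(y)² = (8 + 8^(3/2) - 2/8)² = (8 + 16*√2 - 2*⅛)² = (8 + 16*√2 - ¼)² = (31/4 + 16*√2)²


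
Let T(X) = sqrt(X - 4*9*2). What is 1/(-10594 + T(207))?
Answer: -10594/112232701 - 3*sqrt(15)/112232701 ≈ -9.4497e-5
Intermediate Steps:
T(X) = sqrt(-72 + X) (T(X) = sqrt(X - 36*2) = sqrt(X - 72) = sqrt(-72 + X))
1/(-10594 + T(207)) = 1/(-10594 + sqrt(-72 + 207)) = 1/(-10594 + sqrt(135)) = 1/(-10594 + 3*sqrt(15))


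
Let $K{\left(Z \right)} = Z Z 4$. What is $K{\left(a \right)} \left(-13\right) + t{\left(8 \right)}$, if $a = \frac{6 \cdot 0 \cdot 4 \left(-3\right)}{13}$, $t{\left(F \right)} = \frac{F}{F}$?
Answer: $1$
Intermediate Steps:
$t{\left(F \right)} = 1$
$a = 0$ ($a = 6 \cdot 0 \left(-3\right) \frac{1}{13} = 0 \left(-3\right) \frac{1}{13} = 0 \cdot \frac{1}{13} = 0$)
$K{\left(Z \right)} = 4 Z^{2}$ ($K{\left(Z \right)} = Z^{2} \cdot 4 = 4 Z^{2}$)
$K{\left(a \right)} \left(-13\right) + t{\left(8 \right)} = 4 \cdot 0^{2} \left(-13\right) + 1 = 4 \cdot 0 \left(-13\right) + 1 = 0 \left(-13\right) + 1 = 0 + 1 = 1$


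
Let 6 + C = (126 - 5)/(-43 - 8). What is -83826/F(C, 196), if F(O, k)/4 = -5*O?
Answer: -2137563/4270 ≈ -500.60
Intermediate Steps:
C = -427/51 (C = -6 + (126 - 5)/(-43 - 8) = -6 + 121/(-51) = -6 + 121*(-1/51) = -6 - 121/51 = -427/51 ≈ -8.3725)
F(O, k) = -20*O (F(O, k) = 4*(-5*O) = -20*O)
-83826/F(C, 196) = -83826/((-20*(-427/51))) = -83826/8540/51 = -83826*51/8540 = -2137563/4270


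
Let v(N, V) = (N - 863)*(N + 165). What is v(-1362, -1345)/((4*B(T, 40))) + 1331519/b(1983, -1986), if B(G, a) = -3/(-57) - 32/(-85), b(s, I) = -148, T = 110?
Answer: 16969567/11 ≈ 1.5427e+6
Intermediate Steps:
v(N, V) = (-863 + N)*(165 + N)
B(G, a) = 693/1615 (B(G, a) = -3*(-1/57) - 32*(-1/85) = 1/19 + 32/85 = 693/1615)
v(-1362, -1345)/((4*B(T, 40))) + 1331519/b(1983, -1986) = (-142395 + (-1362)² - 698*(-1362))/((4*(693/1615))) + 1331519/(-148) = (-142395 + 1855044 + 950676)/(2772/1615) + 1331519*(-1/148) = 2663325*(1615/2772) - 35987/4 = 68274125/44 - 35987/4 = 16969567/11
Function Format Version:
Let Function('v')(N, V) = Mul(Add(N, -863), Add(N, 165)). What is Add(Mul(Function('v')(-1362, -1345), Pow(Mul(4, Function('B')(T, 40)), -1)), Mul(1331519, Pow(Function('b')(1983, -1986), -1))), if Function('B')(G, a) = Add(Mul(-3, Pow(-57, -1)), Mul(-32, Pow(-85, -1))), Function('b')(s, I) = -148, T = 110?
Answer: Rational(16969567, 11) ≈ 1.5427e+6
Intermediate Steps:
Function('v')(N, V) = Mul(Add(-863, N), Add(165, N))
Function('B')(G, a) = Rational(693, 1615) (Function('B')(G, a) = Add(Mul(-3, Rational(-1, 57)), Mul(-32, Rational(-1, 85))) = Add(Rational(1, 19), Rational(32, 85)) = Rational(693, 1615))
Add(Mul(Function('v')(-1362, -1345), Pow(Mul(4, Function('B')(T, 40)), -1)), Mul(1331519, Pow(Function('b')(1983, -1986), -1))) = Add(Mul(Add(-142395, Pow(-1362, 2), Mul(-698, -1362)), Pow(Mul(4, Rational(693, 1615)), -1)), Mul(1331519, Pow(-148, -1))) = Add(Mul(Add(-142395, 1855044, 950676), Pow(Rational(2772, 1615), -1)), Mul(1331519, Rational(-1, 148))) = Add(Mul(2663325, Rational(1615, 2772)), Rational(-35987, 4)) = Add(Rational(68274125, 44), Rational(-35987, 4)) = Rational(16969567, 11)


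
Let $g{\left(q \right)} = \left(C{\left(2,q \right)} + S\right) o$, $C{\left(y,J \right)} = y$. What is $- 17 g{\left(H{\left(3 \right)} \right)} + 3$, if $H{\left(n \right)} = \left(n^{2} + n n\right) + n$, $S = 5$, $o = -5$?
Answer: $598$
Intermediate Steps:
$H{\left(n \right)} = n + 2 n^{2}$ ($H{\left(n \right)} = \left(n^{2} + n^{2}\right) + n = 2 n^{2} + n = n + 2 n^{2}$)
$g{\left(q \right)} = -35$ ($g{\left(q \right)} = \left(2 + 5\right) \left(-5\right) = 7 \left(-5\right) = -35$)
$- 17 g{\left(H{\left(3 \right)} \right)} + 3 = \left(-17\right) \left(-35\right) + 3 = 595 + 3 = 598$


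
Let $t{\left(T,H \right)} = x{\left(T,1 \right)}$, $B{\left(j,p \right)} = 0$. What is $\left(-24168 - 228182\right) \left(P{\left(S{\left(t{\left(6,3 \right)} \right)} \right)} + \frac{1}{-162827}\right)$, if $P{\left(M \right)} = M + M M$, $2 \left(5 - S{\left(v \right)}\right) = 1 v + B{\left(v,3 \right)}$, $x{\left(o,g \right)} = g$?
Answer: $- \frac{41508662675}{6646} \approx -6.2457 \cdot 10^{6}$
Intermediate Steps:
$t{\left(T,H \right)} = 1$
$S{\left(v \right)} = 5 - \frac{v}{2}$ ($S{\left(v \right)} = 5 - \frac{1 v + 0}{2} = 5 - \frac{v + 0}{2} = 5 - \frac{v}{2}$)
$P{\left(M \right)} = M + M^{2}$
$\left(-24168 - 228182\right) \left(P{\left(S{\left(t{\left(6,3 \right)} \right)} \right)} + \frac{1}{-162827}\right) = \left(-24168 - 228182\right) \left(\left(5 - \frac{1}{2}\right) \left(1 + \left(5 - \frac{1}{2}\right)\right) + \frac{1}{-162827}\right) = - 252350 \left(\left(5 - \frac{1}{2}\right) \left(1 + \left(5 - \frac{1}{2}\right)\right) - \frac{1}{162827}\right) = - 252350 \left(\frac{9 \left(1 + \frac{9}{2}\right)}{2} - \frac{1}{162827}\right) = - 252350 \left(\frac{9}{2} \cdot \frac{11}{2} - \frac{1}{162827}\right) = - 252350 \left(\frac{99}{4} - \frac{1}{162827}\right) = \left(-252350\right) \frac{16119869}{651308} = - \frac{41508662675}{6646}$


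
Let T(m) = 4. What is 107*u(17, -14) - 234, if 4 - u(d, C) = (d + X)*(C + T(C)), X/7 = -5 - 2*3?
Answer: -64006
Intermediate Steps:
X = -77 (X = 7*(-5 - 2*3) = 7*(-5 - 6) = 7*(-11) = -77)
u(d, C) = 4 - (-77 + d)*(4 + C) (u(d, C) = 4 - (d - 77)*(C + 4) = 4 - (-77 + d)*(4 + C))
107*u(17, -14) - 234 = 107*(312 - 4*17 + 77*(-14) - 1*(-14)*17) - 234 = 107*(312 - 68 - 1078 + 238) - 234 = 107*(-596) - 234 = -63772 - 234 = -64006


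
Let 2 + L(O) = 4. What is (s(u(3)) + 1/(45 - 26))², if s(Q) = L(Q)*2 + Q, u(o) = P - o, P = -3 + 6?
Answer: 5929/361 ≈ 16.424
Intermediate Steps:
P = 3
L(O) = 2 (L(O) = -2 + 4 = 2)
u(o) = 3 - o
s(Q) = 4 + Q (s(Q) = 2*2 + Q = 4 + Q)
(s(u(3)) + 1/(45 - 26))² = ((4 + (3 - 1*3)) + 1/(45 - 26))² = ((4 + (3 - 3)) + 1/19)² = ((4 + 0) + 1/19)² = (4 + 1/19)² = (77/19)² = 5929/361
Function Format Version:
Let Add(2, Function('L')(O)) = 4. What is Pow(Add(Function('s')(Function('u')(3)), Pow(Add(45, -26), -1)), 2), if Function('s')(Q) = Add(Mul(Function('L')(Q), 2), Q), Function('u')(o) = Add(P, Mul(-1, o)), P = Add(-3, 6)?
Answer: Rational(5929, 361) ≈ 16.424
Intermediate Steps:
P = 3
Function('L')(O) = 2 (Function('L')(O) = Add(-2, 4) = 2)
Function('u')(o) = Add(3, Mul(-1, o))
Function('s')(Q) = Add(4, Q) (Function('s')(Q) = Add(Mul(2, 2), Q) = Add(4, Q))
Pow(Add(Function('s')(Function('u')(3)), Pow(Add(45, -26), -1)), 2) = Pow(Add(Add(4, Add(3, Mul(-1, 3))), Pow(Add(45, -26), -1)), 2) = Pow(Add(Add(4, Add(3, -3)), Pow(19, -1)), 2) = Pow(Add(Add(4, 0), Rational(1, 19)), 2) = Pow(Add(4, Rational(1, 19)), 2) = Pow(Rational(77, 19), 2) = Rational(5929, 361)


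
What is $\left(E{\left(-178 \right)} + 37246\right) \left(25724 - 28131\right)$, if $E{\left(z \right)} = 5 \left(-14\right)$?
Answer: $-89482632$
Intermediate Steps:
$E{\left(z \right)} = -70$
$\left(E{\left(-178 \right)} + 37246\right) \left(25724 - 28131\right) = \left(-70 + 37246\right) \left(25724 - 28131\right) = 37176 \left(-2407\right) = -89482632$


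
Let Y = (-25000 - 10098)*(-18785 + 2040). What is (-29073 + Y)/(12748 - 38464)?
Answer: -587686937/25716 ≈ -22853.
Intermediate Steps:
Y = 587716010 (Y = -35098*(-16745) = 587716010)
(-29073 + Y)/(12748 - 38464) = (-29073 + 587716010)/(12748 - 38464) = 587686937/(-25716) = 587686937*(-1/25716) = -587686937/25716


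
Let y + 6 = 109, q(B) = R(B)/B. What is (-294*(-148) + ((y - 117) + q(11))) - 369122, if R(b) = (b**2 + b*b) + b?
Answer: -325601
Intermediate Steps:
R(b) = b + 2*b**2 (R(b) = (b**2 + b**2) + b = 2*b**2 + b = b + 2*b**2)
q(B) = 1 + 2*B (q(B) = (B*(1 + 2*B))/B = 1 + 2*B)
y = 103 (y = -6 + 109 = 103)
(-294*(-148) + ((y - 117) + q(11))) - 369122 = (-294*(-148) + ((103 - 117) + (1 + 2*11))) - 369122 = (43512 + (-14 + (1 + 22))) - 369122 = (43512 + (-14 + 23)) - 369122 = (43512 + 9) - 369122 = 43521 - 369122 = -325601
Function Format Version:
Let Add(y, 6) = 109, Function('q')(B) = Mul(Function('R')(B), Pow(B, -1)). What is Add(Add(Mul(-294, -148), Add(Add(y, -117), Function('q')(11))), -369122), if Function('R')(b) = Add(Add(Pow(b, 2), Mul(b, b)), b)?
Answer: -325601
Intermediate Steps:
Function('R')(b) = Add(b, Mul(2, Pow(b, 2))) (Function('R')(b) = Add(Add(Pow(b, 2), Pow(b, 2)), b) = Add(Mul(2, Pow(b, 2)), b) = Add(b, Mul(2, Pow(b, 2))))
Function('q')(B) = Add(1, Mul(2, B)) (Function('q')(B) = Mul(Mul(B, Add(1, Mul(2, B))), Pow(B, -1)) = Add(1, Mul(2, B)))
y = 103 (y = Add(-6, 109) = 103)
Add(Add(Mul(-294, -148), Add(Add(y, -117), Function('q')(11))), -369122) = Add(Add(Mul(-294, -148), Add(Add(103, -117), Add(1, Mul(2, 11)))), -369122) = Add(Add(43512, Add(-14, Add(1, 22))), -369122) = Add(Add(43512, Add(-14, 23)), -369122) = Add(Add(43512, 9), -369122) = Add(43521, -369122) = -325601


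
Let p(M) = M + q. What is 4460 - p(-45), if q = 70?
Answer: 4435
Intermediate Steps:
p(M) = 70 + M (p(M) = M + 70 = 70 + M)
4460 - p(-45) = 4460 - (70 - 45) = 4460 - 1*25 = 4460 - 25 = 4435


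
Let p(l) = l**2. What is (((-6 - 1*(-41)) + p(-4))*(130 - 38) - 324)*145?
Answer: 633360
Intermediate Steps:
(((-6 - 1*(-41)) + p(-4))*(130 - 38) - 324)*145 = (((-6 - 1*(-41)) + (-4)**2)*(130 - 38) - 324)*145 = (((-6 + 41) + 16)*92 - 324)*145 = ((35 + 16)*92 - 324)*145 = (51*92 - 324)*145 = (4692 - 324)*145 = 4368*145 = 633360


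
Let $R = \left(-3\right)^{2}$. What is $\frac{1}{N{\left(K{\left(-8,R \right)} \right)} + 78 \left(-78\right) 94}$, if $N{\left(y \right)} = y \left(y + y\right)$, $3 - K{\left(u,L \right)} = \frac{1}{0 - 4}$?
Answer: $- \frac{8}{4574999} \approx -1.7486 \cdot 10^{-6}$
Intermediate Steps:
$R = 9$
$K{\left(u,L \right)} = \frac{13}{4}$ ($K{\left(u,L \right)} = 3 - \frac{1}{0 - 4} = 3 - \frac{1}{-4} = 3 - - \frac{1}{4} = 3 + \frac{1}{4} = \frac{13}{4}$)
$N{\left(y \right)} = 2 y^{2}$ ($N{\left(y \right)} = y 2 y = 2 y^{2}$)
$\frac{1}{N{\left(K{\left(-8,R \right)} \right)} + 78 \left(-78\right) 94} = \frac{1}{2 \left(\frac{13}{4}\right)^{2} + 78 \left(-78\right) 94} = \frac{1}{2 \cdot \frac{169}{16} - 571896} = \frac{1}{\frac{169}{8} - 571896} = \frac{1}{- \frac{4574999}{8}} = - \frac{8}{4574999}$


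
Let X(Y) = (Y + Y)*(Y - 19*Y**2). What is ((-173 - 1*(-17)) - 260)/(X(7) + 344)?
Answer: 26/787 ≈ 0.033037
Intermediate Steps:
X(Y) = 2*Y*(Y - 19*Y**2) (X(Y) = (2*Y)*(Y - 19*Y**2) = 2*Y*(Y - 19*Y**2))
((-173 - 1*(-17)) - 260)/(X(7) + 344) = ((-173 - 1*(-17)) - 260)/(7**2*(2 - 38*7) + 344) = ((-173 + 17) - 260)/(49*(2 - 266) + 344) = (-156 - 260)/(49*(-264) + 344) = -416/(-12936 + 344) = -416/(-12592) = -416*(-1/12592) = 26/787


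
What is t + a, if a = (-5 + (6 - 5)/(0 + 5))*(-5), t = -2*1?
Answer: 22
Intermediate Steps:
t = -2
a = 24 (a = (-5 + 1/5)*(-5) = -24/5*(-5) = 24)
t + a = -2 + 24 = 22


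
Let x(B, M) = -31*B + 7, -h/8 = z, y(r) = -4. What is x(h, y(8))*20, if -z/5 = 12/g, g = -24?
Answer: 12540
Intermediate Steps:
z = 5/2 (z = -60/(-24) = -60*(-1)/24 = -5*(-1/2) = 5/2 ≈ 2.5000)
h = -20 (h = -8*5/2 = -20)
x(B, M) = 7 - 31*B
x(h, y(8))*20 = (7 - 31*(-20))*20 = (7 + 620)*20 = 627*20 = 12540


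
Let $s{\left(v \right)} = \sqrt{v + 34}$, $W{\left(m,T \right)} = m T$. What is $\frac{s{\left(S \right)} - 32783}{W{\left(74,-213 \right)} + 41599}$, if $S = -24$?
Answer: $- \frac{32783}{25837} + \frac{\sqrt{10}}{25837} \approx -1.2687$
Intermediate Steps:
$W{\left(m,T \right)} = T m$
$s{\left(v \right)} = \sqrt{34 + v}$
$\frac{s{\left(S \right)} - 32783}{W{\left(74,-213 \right)} + 41599} = \frac{\sqrt{34 - 24} - 32783}{\left(-213\right) 74 + 41599} = \frac{\sqrt{10} - 32783}{-15762 + 41599} = \frac{-32783 + \sqrt{10}}{25837} = \left(-32783 + \sqrt{10}\right) \frac{1}{25837} = - \frac{32783}{25837} + \frac{\sqrt{10}}{25837}$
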